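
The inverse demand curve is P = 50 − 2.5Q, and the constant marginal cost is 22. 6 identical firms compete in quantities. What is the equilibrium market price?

P = 26

Cournot with 6 identical firms: the symmetric best-response condition is 50 − 17.5q = 22. Each firm produces q = 1.6, total output Q = 9.6, price P = 26.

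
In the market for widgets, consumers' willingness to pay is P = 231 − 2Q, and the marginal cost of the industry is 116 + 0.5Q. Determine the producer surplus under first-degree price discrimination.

Under first-degree price discrimination the firm charges each unit its demand price and produces up to where P = MC, i.e. Q = 46. Consumer surplus is zero; producer surplus equals total surplus.
PS = ½·(231 − 116)·46 = 2645.

PS = 2645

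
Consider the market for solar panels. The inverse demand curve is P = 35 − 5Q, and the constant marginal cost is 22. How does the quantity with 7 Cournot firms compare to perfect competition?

Cournot: Q = 2.275; Competition: Q = 2.6

Cournot with 7 identical firms: the symmetric best-response condition is 35 − 40q = 22. Each firm produces q = 0.325, total output Q = 2.275, price P = 23.625.
Competitive firms price at marginal cost: P = 22, giving Q = 2.6.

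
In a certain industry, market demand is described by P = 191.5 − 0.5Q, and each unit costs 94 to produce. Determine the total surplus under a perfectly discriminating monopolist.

A perfectly discriminating monopolist sells every unit with P(Q) ≥ MC(Q), so output equals the competitive quantity Q = 195. Each buyer pays their reservation price, so CS = 0 and the firm captures all surplus.
TS = 9506.25 (equal to competitive TS).

TS = 9506.25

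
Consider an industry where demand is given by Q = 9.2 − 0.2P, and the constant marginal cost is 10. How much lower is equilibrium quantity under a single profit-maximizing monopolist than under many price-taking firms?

Inverting demand: P = 46 − 5Q.
Perfect competition: P = MC = 10, so 46 − 5Q = 10 and Q = 7.2.
Monopoly sets MR = MC: 46 − 10Q = 10 ⇒ Q = 3.6, P = 46 − 5·3.6 = 28.
Change in equilibrium quantity: 3.6 − 7.2 = −3.6.

Q falls by 3.6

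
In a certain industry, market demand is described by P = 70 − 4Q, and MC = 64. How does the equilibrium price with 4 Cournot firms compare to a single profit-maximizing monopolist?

Cournot: P = 65.2; Monopoly: P = 67

With 4 symmetric Cournot firms, each firm's FOC gives 70 − 20q = 64, so q = 0.3, Q = 4·0.3 = 1.2, and P = 65.2.
A monopolist chooses Q where MR = MC. MR = 70 − 8Q; setting this equal to 64 gives Q = 0.75 and P = 67.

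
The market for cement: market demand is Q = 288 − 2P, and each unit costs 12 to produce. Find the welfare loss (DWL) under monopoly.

Inverting demand: P = 144 − 0.5Q.
Under competition P = MC = 12, so Q = (144 − 12)/0.5 = 264.
The monopolist equates marginal revenue to marginal cost: 144 − Q = 12, so Q = 132. From demand, P = 78.
DWL is the triangle between Q = 132 and Q = 264: ½·(264 − 132)·(78 − 12) = 4356.

DWL = 4356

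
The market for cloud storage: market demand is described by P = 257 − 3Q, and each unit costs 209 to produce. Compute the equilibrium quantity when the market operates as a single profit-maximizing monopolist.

Q = 8

A monopolist chooses Q where MR = MC. MR = 257 − 6Q; setting this equal to 209 gives Q = 8 and P = 233.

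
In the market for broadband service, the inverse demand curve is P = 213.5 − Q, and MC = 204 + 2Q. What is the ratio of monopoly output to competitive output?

Q_m/Q_c = 0.75

Monopoly sets MR = MC: 213.5 − 2Q = 204 + 2Q ⇒ Q = 2.375, P = 213.5 − 2.375 = 211.125.
Competitive equilibrium sets price equal to marginal cost: 213.5 − Q = 204 + 2Q, so Q = 19/6 and P = 631/3.
Ratio Q_m/Q_c = 2.375/(19/6) = 0.75.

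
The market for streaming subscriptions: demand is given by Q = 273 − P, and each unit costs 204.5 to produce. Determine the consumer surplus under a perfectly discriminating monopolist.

Inverting demand: P = 273 − Q.
With perfect price discrimination, output is the efficient level Q = 68.5 (where demand meets MC), but every buyer pays their willingness to pay: CS = 0 and PS = total surplus.
CS = 0.

CS = 0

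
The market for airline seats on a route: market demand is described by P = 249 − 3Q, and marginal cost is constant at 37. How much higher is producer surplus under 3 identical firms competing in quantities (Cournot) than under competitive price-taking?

PS rises by 2809

Under competition P = MC = 37, so Q = (249 − 37)/3 = 212/3.
PS = (37 − 37)·212/3 = 0.
With 3 symmetric Cournot firms, each firm's FOC gives 249 − 12q = 37, so q = 53/3, Q = 3·53/3 = 53, and P = 90.
PS = (90 − 37)·53 = 2809.
Change in producer surplus: 2809 − 0 = 2809.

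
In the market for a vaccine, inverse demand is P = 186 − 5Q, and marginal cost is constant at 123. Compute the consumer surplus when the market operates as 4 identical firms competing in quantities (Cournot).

In a 4-firm Cournot equilibrium, symmetry and the first-order condition give q = (186 − 123)/(25) = 2.52. So Q = 10.08 and P = 135.6.
CS = ½·(186 − 135.6)·10.08 = 254.016.

CS = 254.016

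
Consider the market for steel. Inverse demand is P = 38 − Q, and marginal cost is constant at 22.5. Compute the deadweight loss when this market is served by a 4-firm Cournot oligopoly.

DWL = 4.805

Perfect competition: P = MC = 22.5, so 38 − Q = 22.5 and Q = 15.5.
Cournot with 4 identical firms: the symmetric best-response condition is 38 − 5q = 22.5. Each firm produces q = 3.1, total output Q = 12.4, price P = 25.6.
DWL is the triangle between Q = 12.4 and Q = 15.5: ½·(15.5 − 12.4)·(25.6 − 22.5) = 4.805.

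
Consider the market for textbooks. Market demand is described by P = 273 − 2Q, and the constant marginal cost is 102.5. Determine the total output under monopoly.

The monopolist equates marginal revenue to marginal cost: 273 − 4Q = 102.5, so Q = 42.625. From demand, P = 187.75.

Q = 42.625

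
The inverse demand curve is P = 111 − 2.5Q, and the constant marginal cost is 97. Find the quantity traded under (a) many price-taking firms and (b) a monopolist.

Competitive firms price at marginal cost: P = 97, giving Q = 5.6.
A monopolist chooses Q where MR = MC. MR = 111 − 5Q; setting this equal to 97 gives Q = 2.8 and P = 104.

Competition: Q = 5.6; Monopoly: Q = 2.8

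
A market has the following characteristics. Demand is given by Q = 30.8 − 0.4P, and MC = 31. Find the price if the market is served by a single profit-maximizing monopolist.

Inverting demand: P = 77 − 2.5Q.
Monopoly sets MR = MC: 77 − 5Q = 31 ⇒ Q = 9.2, P = 77 − 2.5·9.2 = 54.

P = 54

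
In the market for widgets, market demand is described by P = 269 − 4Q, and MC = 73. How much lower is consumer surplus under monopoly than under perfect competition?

Consumer surplus falls by 3601.5

Perfect competition: P = MC = 73, so 269 − 4Q = 73 and Q = 49.
CS = ½·(269 − 73)·49 = 4802.
The monopolist equates marginal revenue to marginal cost: 269 − 8Q = 73, so Q = 24.5. From demand, P = 171.
CS = ½·(269 − 171)·24.5 = 1200.5.
Change in consumer surplus: 1200.5 − 4802 = −3601.5.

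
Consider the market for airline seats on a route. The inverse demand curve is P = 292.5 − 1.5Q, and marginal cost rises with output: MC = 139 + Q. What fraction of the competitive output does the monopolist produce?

Monopoly sets MR = MC: 292.5 − 3Q = 139 + Q ⇒ Q = 38.375, P = 292.5 − 1.5·38.375 = 3759/16.
Under competition P = MC: 292.5 − 1.5Q = 139 + Q ⇒ Q = 61.4, P = 200.4.
Ratio Q_m/Q_c = 38.375/61.4 = 0.625.

Q_m/Q_c = 0.625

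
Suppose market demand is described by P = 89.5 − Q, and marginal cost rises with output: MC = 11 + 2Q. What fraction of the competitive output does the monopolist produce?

The monopolist equates marginal revenue to marginal cost: 89.5 − 2Q = 11 + 2Q, so Q = 19.625. From demand, P = 69.875.
Under competition P = MC: 89.5 − Q = 11 + 2Q ⇒ Q = 157/6, P = 190/3.
Ratio Q_m/Q_c = 19.625/(157/6) = 0.75.

Q_m/Q_c = 0.75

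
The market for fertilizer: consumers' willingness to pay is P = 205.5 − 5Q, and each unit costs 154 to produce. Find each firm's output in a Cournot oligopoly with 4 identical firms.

In a 4-firm Cournot equilibrium, symmetry and the first-order condition give q = (205.5 − 154)/(25) = 2.06. So Q = 8.24 and P = 164.3.

q_i = 2.06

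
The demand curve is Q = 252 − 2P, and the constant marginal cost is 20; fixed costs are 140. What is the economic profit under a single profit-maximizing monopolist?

Profit = 5478

Inverting demand: P = 126 − 0.5Q.
Monopoly sets MR = MC: 126 − Q = 20 ⇒ Q = 106, P = 126 − 0.5·106 = 73.
Profit = (73 − 20)·106 − 140 = 5478.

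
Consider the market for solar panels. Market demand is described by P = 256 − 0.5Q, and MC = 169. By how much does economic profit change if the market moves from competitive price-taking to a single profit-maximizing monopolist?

Economic profit rises by 3784.5

Under competition P = MC = 169, so Q = (256 − 169)/0.5 = 174.
Profit = (169 − 169)·174 = 0.
Monopoly sets MR = MC: 256 − Q = 169 ⇒ Q = 87, P = 256 − 0.5·87 = 212.5.
Profit = (212.5 − 169)·87 = 3784.5.
Change in economic profit: 3784.5 − 0 = 3784.5.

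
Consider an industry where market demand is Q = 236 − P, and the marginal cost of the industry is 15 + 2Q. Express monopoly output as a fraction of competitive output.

Q_m/Q_c = 0.75

Inverting demand: P = 236 − Q.
Monopoly sets MR = MC: 236 − 2Q = 15 + 2Q ⇒ Q = 55.25, P = 236 − 55.25 = 180.75.
Competitive equilibrium sets price equal to marginal cost: 236 − Q = 15 + 2Q, so Q = 221/3 and P = 487/3.
Ratio Q_m/Q_c = 55.25/(221/3) = 0.75.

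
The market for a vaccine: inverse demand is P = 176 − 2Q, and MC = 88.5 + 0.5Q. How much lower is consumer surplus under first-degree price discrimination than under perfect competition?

Consumer surplus falls by 1225

Under competition P = MC: 176 − 2Q = 88.5 + 0.5Q ⇒ Q = 35, P = 106.
CS = ½·(176 − 106)·35 = 1225.
With perfect price discrimination, output is the efficient level Q = 35 (where demand meets MC), but every buyer pays their willingness to pay: CS = 0 and PS = total surplus.
CS = 0.
Change in consumer surplus: 0 − 1225 = −1225.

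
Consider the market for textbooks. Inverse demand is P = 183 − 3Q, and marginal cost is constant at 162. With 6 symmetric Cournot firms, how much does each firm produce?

q_i = 1

In a 6-firm Cournot equilibrium, symmetry and the first-order condition give q = (183 − 162)/(21) = 1. So Q = 6 and P = 165.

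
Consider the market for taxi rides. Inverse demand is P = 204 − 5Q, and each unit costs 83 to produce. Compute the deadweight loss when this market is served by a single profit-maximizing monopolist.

DWL = 366.025

Under competition P = MC = 83, so Q = (204 − 83)/5 = 24.2.
A monopolist chooses Q where MR = MC. MR = 204 − 10Q; setting this equal to 83 gives Q = 12.1 and P = 143.5.
DWL is the triangle between Q = 12.1 and Q = 24.2: ½·(24.2 − 12.1)·(143.5 − 83) = 366.025.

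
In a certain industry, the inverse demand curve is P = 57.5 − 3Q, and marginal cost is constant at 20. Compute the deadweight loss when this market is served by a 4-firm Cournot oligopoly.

DWL = 9.375

Under competition P = MC = 20, so Q = (57.5 − 20)/3 = 12.5.
Cournot with 4 identical firms: the symmetric best-response condition is 57.5 − 15q = 20. Each firm produces q = 2.5, total output Q = 10, price P = 27.5.
DWL is the triangle between Q = 10 and Q = 12.5: ½·(12.5 − 10)·(27.5 − 20) = 9.375.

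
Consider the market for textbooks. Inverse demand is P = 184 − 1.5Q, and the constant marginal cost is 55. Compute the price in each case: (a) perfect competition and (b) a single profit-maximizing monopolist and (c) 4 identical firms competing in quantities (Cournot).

Competition: P = 55; Monopoly: P = 119.5; Cournot: P = 80.8

Competitive firms price at marginal cost: P = 55, giving Q = 86.
A monopolist chooses Q where MR = MC. MR = 184 − 3Q; setting this equal to 55 gives Q = 43 and P = 119.5.
In a 4-firm Cournot equilibrium, symmetry and the first-order condition give q = (184 − 55)/(7.5) = 17.2. So Q = 68.8 and P = 80.8.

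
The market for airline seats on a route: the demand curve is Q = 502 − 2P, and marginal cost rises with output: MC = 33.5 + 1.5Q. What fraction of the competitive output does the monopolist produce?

Inverting demand: P = 251 − 0.5Q.
The monopolist equates marginal revenue to marginal cost: 251 − Q = 33.5 + 1.5Q, so Q = 87. From demand, P = 207.5.
Under competition P = MC: 251 − 0.5Q = 33.5 + 1.5Q ⇒ Q = 108.75, P = 196.625.
Ratio Q_m/Q_c = 87/108.75 = 0.8.

Q_m/Q_c = 0.8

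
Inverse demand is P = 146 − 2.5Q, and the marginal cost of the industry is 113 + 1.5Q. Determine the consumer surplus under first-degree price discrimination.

A perfectly discriminating monopolist sells every unit with P(Q) ≥ MC(Q), so output equals the competitive quantity Q = 8.25. Each buyer pays their reservation price, so CS = 0 and the firm captures all surplus.
CS = 0.

CS = 0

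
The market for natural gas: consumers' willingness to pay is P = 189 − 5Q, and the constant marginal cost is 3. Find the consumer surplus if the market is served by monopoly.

CS = 864.9

Monopoly sets MR = MC: 189 − 10Q = 3 ⇒ Q = 18.6, P = 189 − 5·18.6 = 96.
CS = ½·(189 − 96)·18.6 = 864.9.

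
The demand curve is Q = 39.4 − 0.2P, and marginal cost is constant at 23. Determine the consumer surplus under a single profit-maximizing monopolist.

Inverting demand: P = 197 − 5Q.
A monopolist chooses Q where MR = MC. MR = 197 − 10Q; setting this equal to 23 gives Q = 17.4 and P = 110.
CS = ½·(197 − 110)·17.4 = 756.9.

CS = 756.9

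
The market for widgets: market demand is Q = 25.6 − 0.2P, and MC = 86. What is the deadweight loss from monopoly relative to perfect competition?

DWL = 44.1

Inverting demand: P = 128 − 5Q.
Competitive firms price at marginal cost: P = 86, giving Q = 8.4.
The monopolist equates marginal revenue to marginal cost: 128 − 10Q = 86, so Q = 4.2. From demand, P = 107.
DWL is the triangle between Q = 4.2 and Q = 8.4: ½·(8.4 − 4.2)·(107 − 86) = 44.1.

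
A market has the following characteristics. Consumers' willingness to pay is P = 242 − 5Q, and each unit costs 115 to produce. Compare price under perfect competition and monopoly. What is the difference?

Perfect competition: P = MC = 115, so 242 − 5Q = 115 and Q = 25.4.
A monopolist chooses Q where MR = MC. MR = 242 − 10Q; setting this equal to 115 gives Q = 12.7 and P = 178.5.
Change in price: 178.5 − 115 = 63.5.

P rises by 63.5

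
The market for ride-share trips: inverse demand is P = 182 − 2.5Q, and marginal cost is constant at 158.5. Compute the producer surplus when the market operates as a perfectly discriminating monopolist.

PS = 110.45

Under first-degree price discrimination the firm charges each unit its demand price and produces up to where P = MC, i.e. Q = 9.4. Consumer surplus is zero; producer surplus equals total surplus.
PS = ½·(182 − 158.5)·9.4 = 110.45.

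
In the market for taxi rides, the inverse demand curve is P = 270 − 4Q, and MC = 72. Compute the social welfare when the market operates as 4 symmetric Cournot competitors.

TS = 4704.48

Cournot with 4 identical firms: the symmetric best-response condition is 270 − 20q = 72. Each firm produces q = 9.9, total output Q = 39.6, price P = 111.6.
CS = ½·(270 − 111.6)·39.6 = 3136.32; PS = (111.6 − 72)·39.6 = 1568.16; TS = 4704.48.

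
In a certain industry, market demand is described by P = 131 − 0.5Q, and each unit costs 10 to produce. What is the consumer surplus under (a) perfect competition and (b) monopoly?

Competition: CS = 14641; Monopoly: CS = 3660.25

Under competition P = MC = 10, so Q = (131 − 10)/0.5 = 242.
CS = ½·(131 − 10)·242 = 14641.
Monopoly sets MR = MC: 131 − Q = 10 ⇒ Q = 121, P = 131 − 0.5·121 = 70.5.
CS = ½·(131 − 70.5)·121 = 3660.25.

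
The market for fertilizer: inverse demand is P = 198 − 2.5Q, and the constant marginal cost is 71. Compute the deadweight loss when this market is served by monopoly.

DWL = 806.45

Under competition P = MC = 71, so Q = (198 − 71)/2.5 = 50.8.
Monopoly sets MR = MC: 198 − 5Q = 71 ⇒ Q = 25.4, P = 198 − 2.5·25.4 = 134.5.
DWL is the triangle between Q = 25.4 and Q = 50.8: ½·(50.8 − 25.4)·(134.5 − 71) = 806.45.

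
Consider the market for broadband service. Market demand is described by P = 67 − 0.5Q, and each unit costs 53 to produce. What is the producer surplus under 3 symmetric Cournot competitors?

PS = 73.5

With 3 symmetric Cournot firms, each firm's FOC gives 67 − 2q = 53, so q = 7, Q = 3·7 = 21, and P = 56.5.
PS = (56.5 − 53)·21 = 73.5.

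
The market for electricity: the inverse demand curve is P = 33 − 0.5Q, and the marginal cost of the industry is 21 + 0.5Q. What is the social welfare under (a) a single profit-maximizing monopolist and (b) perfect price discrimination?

Monopoly sets MR = MC: 33 − Q = 21 + 0.5Q ⇒ Q = 8, P = 33 − 0.5·8 = 29.
CS = ½·(33 − 29)·8 = 16; PS = (29·8 − 21·8 − ½·0.5·8²) = 48; TS = 64.
With perfect price discrimination, output is the efficient level Q = 12 (where demand meets MC), but every buyer pays their willingness to pay: CS = 0 and PS = total surplus.
TS = 72 (equal to competitive TS).

Monopoly: TS = 64; Perfect PD: TS = 72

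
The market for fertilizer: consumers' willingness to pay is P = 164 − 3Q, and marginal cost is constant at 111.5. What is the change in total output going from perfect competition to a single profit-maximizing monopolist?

Under competition P = MC = 111.5, so Q = (164 − 111.5)/3 = 17.5.
A monopolist chooses Q where MR = MC. MR = 164 − 6Q; setting this equal to 111.5 gives Q = 8.75 and P = 137.75.
Change in total output: 8.75 − 17.5 = −8.75.

Q falls by 8.75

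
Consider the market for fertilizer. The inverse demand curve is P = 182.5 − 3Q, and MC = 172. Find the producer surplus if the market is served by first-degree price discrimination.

With perfect price discrimination, output is the efficient level Q = 3.5 (where demand meets MC), but every buyer pays their willingness to pay: CS = 0 and PS = total surplus.
PS = ½·(182.5 − 172)·3.5 = 18.375.

PS = 18.375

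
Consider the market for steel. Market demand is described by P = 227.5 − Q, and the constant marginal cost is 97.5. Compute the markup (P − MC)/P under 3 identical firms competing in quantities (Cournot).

Lerner index = 0.25

With 3 symmetric Cournot firms, each firm's FOC gives 227.5 − 4q = 97.5, so q = 32.5, Q = 3·32.5 = 97.5, and P = 130.
Lerner index = (P − MC)/P = (130 − 97.5)/130 = 0.25.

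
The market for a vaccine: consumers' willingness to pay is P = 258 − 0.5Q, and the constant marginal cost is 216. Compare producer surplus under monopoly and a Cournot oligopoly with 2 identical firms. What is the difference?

Producer surplus falls by 98

Monopoly sets MR = MC: 258 − Q = 216 ⇒ Q = 42, P = 258 − 0.5·42 = 237.
PS = (237 − 216)·42 = 882.
In a 2-firm Cournot equilibrium, symmetry and the first-order condition give q = (258 − 216)/(1.5) = 28. So Q = 56 and P = 230.
PS = (230 − 216)·56 = 784.
Change in producer surplus: 784 − 882 = −98.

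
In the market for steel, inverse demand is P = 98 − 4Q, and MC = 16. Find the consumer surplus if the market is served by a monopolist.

A monopolist chooses Q where MR = MC. MR = 98 − 8Q; setting this equal to 16 gives Q = 10.25 and P = 57.
CS = ½·(98 − 57)·10.25 = 210.125.

CS = 210.125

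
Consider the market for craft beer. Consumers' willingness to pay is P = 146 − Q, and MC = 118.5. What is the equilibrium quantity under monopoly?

The monopolist equates marginal revenue to marginal cost: 146 − 2Q = 118.5, so Q = 13.75. From demand, P = 132.25.

Q = 13.75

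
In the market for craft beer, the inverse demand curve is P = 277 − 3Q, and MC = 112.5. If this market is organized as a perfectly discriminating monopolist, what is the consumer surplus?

CS = 0

A perfectly discriminating monopolist sells every unit with P(Q) ≥ MC(Q), so output equals the competitive quantity Q = 329/6. Each buyer pays their reservation price, so CS = 0 and the firm captures all surplus.
CS = 0.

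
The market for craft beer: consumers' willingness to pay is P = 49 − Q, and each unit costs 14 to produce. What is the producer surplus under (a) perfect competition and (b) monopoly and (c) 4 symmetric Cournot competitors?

Competition: PS = 0; Monopoly: PS = 306.25; Cournot: PS = 196

Under competition P = MC = 14, so Q = (49 − 14)/1 = 35.
PS = (14 − 14)·35 = 0.
The monopolist equates marginal revenue to marginal cost: 49 − 2Q = 14, so Q = 17.5. From demand, P = 31.5.
PS = (31.5 − 14)·17.5 = 306.25.
In a 4-firm Cournot equilibrium, symmetry and the first-order condition give q = (49 − 14)/(5) = 7. So Q = 28 and P = 21.
PS = (21 − 14)·28 = 196.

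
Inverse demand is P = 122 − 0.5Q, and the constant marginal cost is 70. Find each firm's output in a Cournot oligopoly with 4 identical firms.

With 4 symmetric Cournot firms, each firm's FOC gives 122 − 2.5q = 70, so q = 20.8, Q = 4·20.8 = 83.2, and P = 80.4.

q_i = 20.8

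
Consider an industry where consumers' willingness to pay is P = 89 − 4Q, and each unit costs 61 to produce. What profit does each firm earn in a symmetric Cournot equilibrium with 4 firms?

With 4 symmetric Cournot firms, each firm's FOC gives 89 − 20q = 61, so q = 1.4, Q = 4·1.4 = 5.6, and P = 66.6.
Each firm's profit = (66.6 − 61)·1.4 = 7.84.

π_i = 7.84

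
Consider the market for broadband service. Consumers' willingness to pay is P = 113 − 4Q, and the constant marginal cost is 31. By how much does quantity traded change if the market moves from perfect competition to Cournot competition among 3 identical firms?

Under competition P = MC = 31, so Q = (113 − 31)/4 = 20.5.
In a 3-firm Cournot equilibrium, symmetry and the first-order condition give q = (113 − 31)/(16) = 5.125. So Q = 15.375 and P = 51.5.
Change in quantity traded: 15.375 − 20.5 = −5.125.

Quantity traded falls by 5.125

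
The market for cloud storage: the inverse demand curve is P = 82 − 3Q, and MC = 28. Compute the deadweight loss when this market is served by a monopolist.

DWL = 121.5

Competitive firms price at marginal cost: P = 28, giving Q = 18.
The monopolist equates marginal revenue to marginal cost: 82 − 6Q = 28, so Q = 9. From demand, P = 55.
DWL is the triangle between Q = 9 and Q = 18: ½·(18 − 9)·(55 − 28) = 121.5.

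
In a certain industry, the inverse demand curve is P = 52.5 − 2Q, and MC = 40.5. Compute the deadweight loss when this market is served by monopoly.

DWL = 9

Perfect competition: P = MC = 40.5, so 52.5 − 2Q = 40.5 and Q = 6.
Monopoly sets MR = MC: 52.5 − 4Q = 40.5 ⇒ Q = 3, P = 52.5 − 2·3 = 46.5.
DWL is the triangle between Q = 3 and Q = 6: ½·(6 − 3)·(46.5 − 40.5) = 9.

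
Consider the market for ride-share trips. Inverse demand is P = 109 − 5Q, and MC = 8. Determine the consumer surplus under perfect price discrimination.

CS = 0

A perfectly discriminating monopolist sells every unit with P(Q) ≥ MC(Q), so output equals the competitive quantity Q = 20.2. Each buyer pays their reservation price, so CS = 0 and the firm captures all surplus.
CS = 0.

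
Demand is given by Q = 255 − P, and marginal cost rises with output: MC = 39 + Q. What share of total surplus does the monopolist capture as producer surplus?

Inverting demand: P = 255 − Q.
Monopoly sets MR = MC: 255 − 2Q = 39 + Q ⇒ Q = 72, P = 255 − 72 = 183.
CS = ½·(255 − 183)·72 = 2592.
PS = P·Q − VC(Q) = 183·72 − (39·72 + ½·1·72²) = 7776.
Share captured = PS/TS = 7776/10368 = 0.75.

PS/TS = 0.75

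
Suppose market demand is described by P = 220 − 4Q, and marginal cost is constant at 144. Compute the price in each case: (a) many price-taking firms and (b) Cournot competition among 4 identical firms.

Under competition P = MC = 144, so Q = (220 − 144)/4 = 19.
Cournot with 4 identical firms: the symmetric best-response condition is 220 − 20q = 144. Each firm produces q = 3.8, total output Q = 15.2, price P = 159.2.

Competition: P = 144; Cournot: P = 159.2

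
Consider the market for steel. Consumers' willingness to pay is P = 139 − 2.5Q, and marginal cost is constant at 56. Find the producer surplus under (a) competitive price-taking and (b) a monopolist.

Competition: PS = 0; Monopoly: PS = 688.9

Under competition P = MC = 56, so Q = (139 − 56)/2.5 = 33.2.
PS = (56 − 56)·33.2 = 0.
The monopolist equates marginal revenue to marginal cost: 139 − 5Q = 56, so Q = 16.6. From demand, P = 97.5.
PS = (97.5 − 56)·16.6 = 688.9.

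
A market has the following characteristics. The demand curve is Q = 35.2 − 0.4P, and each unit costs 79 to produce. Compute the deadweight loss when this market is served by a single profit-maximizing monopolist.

DWL = 4.05

Inverting demand: P = 88 − 2.5Q.
Perfect competition: P = MC = 79, so 88 − 2.5Q = 79 and Q = 3.6.
A monopolist chooses Q where MR = MC. MR = 88 − 5Q; setting this equal to 79 gives Q = 1.8 and P = 83.5.
DWL is the triangle between Q = 1.8 and Q = 3.6: ½·(3.6 − 1.8)·(83.5 − 79) = 4.05.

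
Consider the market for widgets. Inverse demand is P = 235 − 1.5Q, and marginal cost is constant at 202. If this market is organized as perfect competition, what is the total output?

Competitive firms price at marginal cost: P = 202, giving Q = 22.

Q = 22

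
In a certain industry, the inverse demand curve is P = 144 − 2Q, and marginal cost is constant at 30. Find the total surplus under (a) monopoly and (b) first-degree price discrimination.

A monopolist chooses Q where MR = MC. MR = 144 − 4Q; setting this equal to 30 gives Q = 28.5 and P = 87.
CS = ½·(144 − 87)·28.5 = 812.25; PS = (87 − 30)·28.5 = 1624.5; TS = 2436.75.
With perfect price discrimination, output is the efficient level Q = 57 (where demand meets MC), but every buyer pays their willingness to pay: CS = 0 and PS = total surplus.
TS = 3249 (equal to competitive TS).

Monopoly: TS = 2436.75; Perfect PD: TS = 3249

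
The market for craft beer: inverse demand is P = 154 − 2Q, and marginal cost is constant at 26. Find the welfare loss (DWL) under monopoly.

Under competition P = MC = 26, so Q = (154 − 26)/2 = 64.
A monopolist chooses Q where MR = MC. MR = 154 − 4Q; setting this equal to 26 gives Q = 32 and P = 90.
DWL is the triangle between Q = 32 and Q = 64: ½·(64 − 32)·(90 − 26) = 1024.

DWL = 1024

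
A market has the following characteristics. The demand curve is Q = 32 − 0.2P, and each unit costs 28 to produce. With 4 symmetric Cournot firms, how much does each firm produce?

q_i = 5.28

Inverting demand: P = 160 − 5Q.
In a 4-firm Cournot equilibrium, symmetry and the first-order condition give q = (160 − 28)/(25) = 5.28. So Q = 21.12 and P = 54.4.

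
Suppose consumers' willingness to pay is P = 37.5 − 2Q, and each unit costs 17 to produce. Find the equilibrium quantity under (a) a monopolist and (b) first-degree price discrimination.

Monopoly: Q = 5.125; Perfect PD: Q = 10.25

Monopoly sets MR = MC: 37.5 − 4Q = 17 ⇒ Q = 5.125, P = 37.5 − 2·5.125 = 27.25.
With perfect price discrimination, output is the efficient level Q = 10.25 (where demand meets MC), but every buyer pays their willingness to pay: CS = 0 and PS = total surplus.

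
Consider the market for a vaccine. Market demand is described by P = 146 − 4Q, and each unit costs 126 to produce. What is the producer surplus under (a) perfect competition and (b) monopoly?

Under competition P = MC = 126, so Q = (146 − 126)/4 = 5.
PS = (126 − 126)·5 = 0.
A monopolist chooses Q where MR = MC. MR = 146 − 8Q; setting this equal to 126 gives Q = 2.5 and P = 136.
PS = (136 − 126)·2.5 = 25.

Competition: PS = 0; Monopoly: PS = 25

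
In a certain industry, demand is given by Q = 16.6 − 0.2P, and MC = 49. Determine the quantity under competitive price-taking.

Inverting demand: P = 83 − 5Q.
Perfect competition: P = MC = 49, so 83 − 5Q = 49 and Q = 6.8.

Q = 6.8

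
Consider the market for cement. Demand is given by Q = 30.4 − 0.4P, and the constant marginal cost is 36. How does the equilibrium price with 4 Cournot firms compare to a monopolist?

Cournot: P = 44; Monopoly: P = 56

Inverting demand: P = 76 − 2.5Q.
In a 4-firm Cournot equilibrium, symmetry and the first-order condition give q = (76 − 36)/(12.5) = 3.2. So Q = 12.8 and P = 44.
Monopoly sets MR = MC: 76 − 5Q = 36 ⇒ Q = 8, P = 76 − 2.5·8 = 56.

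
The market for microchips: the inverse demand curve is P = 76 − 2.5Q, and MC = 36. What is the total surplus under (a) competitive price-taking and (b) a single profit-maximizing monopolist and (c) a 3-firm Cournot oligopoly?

Competition: TS = 320; Monopoly: TS = 240; Cournot: TS = 300

Competitive firms price at marginal cost: P = 36, giving Q = 16.
CS = ½·(76 − 36)·16 = 320; PS = (36 − 36)·16 = 0; TS = 320.
Monopoly sets MR = MC: 76 − 5Q = 36 ⇒ Q = 8, P = 76 − 2.5·8 = 56.
CS = ½·(76 − 56)·8 = 80; PS = (56 − 36)·8 = 160; TS = 240.
Cournot with 3 identical firms: the symmetric best-response condition is 76 − 10q = 36. Each firm produces q = 4, total output Q = 12, price P = 46.
CS = ½·(76 − 46)·12 = 180; PS = (46 − 36)·12 = 120; TS = 300.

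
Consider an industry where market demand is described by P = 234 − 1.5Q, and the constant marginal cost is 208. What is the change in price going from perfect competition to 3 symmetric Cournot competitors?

Perfect competition: P = MC = 208, so 234 − 1.5Q = 208 and Q = 52/3.
In a 3-firm Cournot equilibrium, symmetry and the first-order condition give q = (234 − 208)/(6) = 13/3. So Q = 13 and P = 214.5.
Change in price: 214.5 − 208 = 6.5.

Price rises by 6.5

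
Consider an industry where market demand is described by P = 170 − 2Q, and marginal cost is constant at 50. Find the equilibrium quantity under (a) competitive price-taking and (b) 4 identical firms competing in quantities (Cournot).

Competition: Q = 60; Cournot: Q = 48

Under competition P = MC = 50, so Q = (170 − 50)/2 = 60.
Cournot with 4 identical firms: the symmetric best-response condition is 170 − 10q = 50. Each firm produces q = 12, total output Q = 48, price P = 74.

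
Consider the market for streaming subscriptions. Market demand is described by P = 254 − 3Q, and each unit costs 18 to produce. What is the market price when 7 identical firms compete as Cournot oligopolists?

In a 7-firm Cournot equilibrium, symmetry and the first-order condition give q = (254 − 18)/(24) = 59/6. So Q = 413/6 and P = 47.5.

P = 47.5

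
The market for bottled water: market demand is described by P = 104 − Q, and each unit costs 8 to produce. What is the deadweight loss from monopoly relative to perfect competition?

DWL = 1152

Competitive firms price at marginal cost: P = 8, giving Q = 96.
The monopolist equates marginal revenue to marginal cost: 104 − 2Q = 8, so Q = 48. From demand, P = 56.
DWL is the triangle between Q = 48 and Q = 96: ½·(96 − 48)·(56 − 8) = 1152.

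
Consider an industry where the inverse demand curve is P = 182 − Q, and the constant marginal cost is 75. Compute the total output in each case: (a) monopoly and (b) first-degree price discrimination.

Monopoly: Q = 53.5; Perfect PD: Q = 107

Monopoly sets MR = MC: 182 − 2Q = 75 ⇒ Q = 53.5, P = 182 − 53.5 = 128.5.
A perfectly discriminating monopolist sells every unit with P(Q) ≥ MC(Q), so output equals the competitive quantity Q = 107. Each buyer pays their reservation price, so CS = 0 and the firm captures all surplus.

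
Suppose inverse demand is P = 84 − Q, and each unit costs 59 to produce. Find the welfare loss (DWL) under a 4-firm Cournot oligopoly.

Under competition P = MC = 59, so Q = (84 − 59)/1 = 25.
In a 4-firm Cournot equilibrium, symmetry and the first-order condition give q = (84 − 59)/(5) = 5. So Q = 20 and P = 64.
DWL is the triangle between Q = 20 and Q = 25: ½·(25 − 20)·(64 − 59) = 12.5.

DWL = 12.5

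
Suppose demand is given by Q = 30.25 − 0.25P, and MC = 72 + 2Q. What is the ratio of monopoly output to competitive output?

Inverting demand: P = 121 − 4Q.
The monopolist equates marginal revenue to marginal cost: 121 − 8Q = 72 + 2Q, so Q = 4.9. From demand, P = 101.4.
Under competition P = MC: 121 − 4Q = 72 + 2Q ⇒ Q = 49/6, P = 265/3.
Ratio Q_m/Q_c = 4.9/(49/6) = 0.6.

Q_m/Q_c = 0.6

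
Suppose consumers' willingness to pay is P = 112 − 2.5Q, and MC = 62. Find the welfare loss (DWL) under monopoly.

Perfect competition: P = MC = 62, so 112 − 2.5Q = 62 and Q = 20.
Monopoly sets MR = MC: 112 − 5Q = 62 ⇒ Q = 10, P = 112 − 2.5·10 = 87.
DWL is the triangle between Q = 10 and Q = 20: ½·(20 − 10)·(87 − 62) = 125.

DWL = 125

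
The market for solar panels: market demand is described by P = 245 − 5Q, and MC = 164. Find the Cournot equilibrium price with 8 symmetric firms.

With 8 symmetric Cournot firms, each firm's FOC gives 245 − 45q = 164, so q = 1.8, Q = 8·1.8 = 14.4, and P = 173.

P = 173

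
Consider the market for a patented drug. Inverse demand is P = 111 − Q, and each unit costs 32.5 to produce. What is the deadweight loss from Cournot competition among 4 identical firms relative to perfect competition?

Competitive firms price at marginal cost: P = 32.5, giving Q = 78.5.
With 4 symmetric Cournot firms, each firm's FOC gives 111 − 5q = 32.5, so q = 15.7, Q = 4·15.7 = 62.8, and P = 48.2.
DWL is the triangle between Q = 62.8 and Q = 78.5: ½·(78.5 − 62.8)·(48.2 − 32.5) = 123.245.

DWL = 123.245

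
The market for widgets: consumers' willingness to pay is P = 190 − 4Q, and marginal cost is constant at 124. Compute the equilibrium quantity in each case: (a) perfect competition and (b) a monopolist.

Perfect competition: P = MC = 124, so 190 − 4Q = 124 and Q = 16.5.
A monopolist chooses Q where MR = MC. MR = 190 − 8Q; setting this equal to 124 gives Q = 8.25 and P = 157.

Competition: Q = 16.5; Monopoly: Q = 8.25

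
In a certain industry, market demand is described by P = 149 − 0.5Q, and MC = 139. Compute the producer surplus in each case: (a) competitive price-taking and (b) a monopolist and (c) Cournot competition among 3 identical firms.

Perfect competition: P = MC = 139, so 149 − 0.5Q = 139 and Q = 20.
PS = (139 − 139)·20 = 0.
Monopoly sets MR = MC: 149 − Q = 139 ⇒ Q = 10, P = 149 − 0.5·10 = 144.
PS = (144 − 139)·10 = 50.
With 3 symmetric Cournot firms, each firm's FOC gives 149 − 2q = 139, so q = 5, Q = 3·5 = 15, and P = 141.5.
PS = (141.5 − 139)·15 = 37.5.

Competition: PS = 0; Monopoly: PS = 50; Cournot: PS = 37.5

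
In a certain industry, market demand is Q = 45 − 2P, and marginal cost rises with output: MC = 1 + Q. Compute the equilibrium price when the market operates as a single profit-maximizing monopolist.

Inverting demand: P = 22.5 − 0.5Q.
A monopolist chooses Q where MR = MC. MR = 22.5 − Q; setting this equal to 1 + Q gives Q = 10.75 and P = 17.125.

P = 17.125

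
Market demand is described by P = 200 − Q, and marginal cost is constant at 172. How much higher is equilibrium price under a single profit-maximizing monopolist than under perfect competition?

P rises by 14

Competitive firms price at marginal cost: P = 172, giving Q = 28.
The monopolist equates marginal revenue to marginal cost: 200 − 2Q = 172, so Q = 14. From demand, P = 186.
Change in equilibrium price: 186 − 172 = 14.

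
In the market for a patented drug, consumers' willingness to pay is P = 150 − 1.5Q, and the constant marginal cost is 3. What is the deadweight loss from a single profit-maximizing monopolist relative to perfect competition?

Perfect competition: P = MC = 3, so 150 − 1.5Q = 3 and Q = 98.
A monopolist chooses Q where MR = MC. MR = 150 − 3Q; setting this equal to 3 gives Q = 49 and P = 76.5.
DWL is the triangle between Q = 49 and Q = 98: ½·(98 − 49)·(76.5 − 3) = 1800.75.

DWL = 1800.75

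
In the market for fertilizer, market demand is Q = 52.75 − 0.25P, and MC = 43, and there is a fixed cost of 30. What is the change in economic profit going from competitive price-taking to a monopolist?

π rises by 1764

Inverting demand: P = 211 − 4Q.
Perfect competition: P = MC = 43, so 211 − 4Q = 43 and Q = 42.
Profit = (43 − 43)·42 − 30 = −30.
A monopolist chooses Q where MR = MC. MR = 211 − 8Q; setting this equal to 43 gives Q = 21 and P = 127.
Profit = (127 − 43)·21 − 30 = 1734.
Change in economic profit: 1734 − −30 = 1764.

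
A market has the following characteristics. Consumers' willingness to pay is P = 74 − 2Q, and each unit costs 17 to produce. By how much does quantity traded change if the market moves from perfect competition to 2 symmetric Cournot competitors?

Perfect competition: P = MC = 17, so 74 − 2Q = 17 and Q = 28.5.
With 2 symmetric Cournot firms, each firm's FOC gives 74 − 6q = 17, so q = 9.5, Q = 2·9.5 = 19, and P = 36.
Change in quantity traded: 19 − 28.5 = −9.5.

Q falls by 9.5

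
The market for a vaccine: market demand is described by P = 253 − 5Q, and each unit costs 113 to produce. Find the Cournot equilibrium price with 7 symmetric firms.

Cournot with 7 identical firms: the symmetric best-response condition is 253 − 40q = 113. Each firm produces q = 3.5, total output Q = 24.5, price P = 130.5.

P = 130.5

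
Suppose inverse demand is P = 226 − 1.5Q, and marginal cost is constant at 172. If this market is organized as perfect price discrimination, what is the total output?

Q = 36

Under first-degree price discrimination the firm charges each unit its demand price and produces up to where P = MC, i.e. Q = 36. Consumer surplus is zero; producer surplus equals total surplus.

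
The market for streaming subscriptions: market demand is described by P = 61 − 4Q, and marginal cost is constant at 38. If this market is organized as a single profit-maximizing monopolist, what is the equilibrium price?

P = 49.5

The monopolist equates marginal revenue to marginal cost: 61 − 8Q = 38, so Q = 2.875. From demand, P = 49.5.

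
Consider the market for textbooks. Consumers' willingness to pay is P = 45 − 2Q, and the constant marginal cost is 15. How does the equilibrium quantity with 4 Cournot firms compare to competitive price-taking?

Cournot: Q = 12; Competition: Q = 15

In a 4-firm Cournot equilibrium, symmetry and the first-order condition give q = (45 − 15)/(10) = 3. So Q = 12 and P = 21.
Under competition P = MC = 15, so Q = (45 − 15)/2 = 15.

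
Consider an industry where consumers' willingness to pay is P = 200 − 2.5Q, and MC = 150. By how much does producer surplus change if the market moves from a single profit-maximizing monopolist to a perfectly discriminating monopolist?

PS rises by 250

A monopolist chooses Q where MR = MC. MR = 200 − 5Q; setting this equal to 150 gives Q = 10 and P = 175.
PS = (175 − 150)·10 = 250.
With perfect price discrimination, output is the efficient level Q = 20 (where demand meets MC), but every buyer pays their willingness to pay: CS = 0 and PS = total surplus.
PS = ½·(200 − 150)·20 = 500.
Change in producer surplus: 500 − 250 = 250.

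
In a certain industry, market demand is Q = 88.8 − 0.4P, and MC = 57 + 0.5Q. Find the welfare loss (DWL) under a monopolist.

DWL = 937.5

Inverting demand: P = 222 − 2.5Q.
Competitive equilibrium sets price equal to marginal cost: 222 − 2.5Q = 57 + 0.5Q, so Q = 55 and P = 84.5.
A monopolist chooses Q where MR = MC. MR = 222 − 5Q; setting this equal to 57 + 0.5Q gives Q = 30 and P = 147.
CS = ½·(222 − 84.5)·55 = 3781.25; PS = (84.5·55 − 57·55 − ½·0.5·55²) = 756.25; TS = 4537.5.
CS = ½·(222 − 147)·30 = 1125; PS = (147·30 − 57·30 − ½·0.5·30²) = 2475; TS = 3600.
DWL = 4537.5 − 3600 = 937.5.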